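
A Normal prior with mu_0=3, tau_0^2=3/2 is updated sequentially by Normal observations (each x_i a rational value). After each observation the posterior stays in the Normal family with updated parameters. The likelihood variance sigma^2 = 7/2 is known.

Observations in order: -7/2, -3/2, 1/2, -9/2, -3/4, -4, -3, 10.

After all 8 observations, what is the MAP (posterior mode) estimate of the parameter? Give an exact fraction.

obs 1: x=-7/2 → posterior Normal(21/20, 21/20)
obs 2: x=-3/2 → posterior Normal(6/13, 21/26)
obs 3: x=1/2 → posterior Normal(15/32, 21/32)
obs 4: x=-9/2 → posterior Normal(-6/19, 21/38)
obs 5: x=-3/4 → posterior Normal(-3/8, 21/44)
obs 6: x=-4 → posterior Normal(-81/100, 21/50)
obs 7: x=-3 → posterior Normal(-117/112, 3/8)
obs 8: x=10 → posterior Normal(3/124, 21/62)

3/124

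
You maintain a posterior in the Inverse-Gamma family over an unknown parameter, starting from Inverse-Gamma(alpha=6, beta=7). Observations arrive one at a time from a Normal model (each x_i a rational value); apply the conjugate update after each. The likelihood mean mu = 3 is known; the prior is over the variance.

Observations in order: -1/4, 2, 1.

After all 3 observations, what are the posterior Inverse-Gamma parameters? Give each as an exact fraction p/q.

obs 1: x=-1/4 → posterior Inverse-Gamma(13/2, 393/32)
obs 2: x=2 → posterior Inverse-Gamma(7, 409/32)
obs 3: x=1 → posterior Inverse-Gamma(15/2, 473/32)

alpha=15/2, beta=473/32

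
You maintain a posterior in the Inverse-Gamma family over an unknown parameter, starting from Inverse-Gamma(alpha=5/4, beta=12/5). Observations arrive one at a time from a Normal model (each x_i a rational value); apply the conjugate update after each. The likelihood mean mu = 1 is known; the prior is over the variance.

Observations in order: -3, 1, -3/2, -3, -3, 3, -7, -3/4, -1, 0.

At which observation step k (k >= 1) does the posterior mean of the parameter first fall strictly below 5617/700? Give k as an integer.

obs 1: x=-3 → posterior Inverse-Gamma(7/4, 52/5)
obs 2: x=1 → posterior Inverse-Gamma(9/4, 52/5)
obs 3: x=-3/2 → posterior Inverse-Gamma(11/4, 541/40)
obs 4: x=-3 → posterior Inverse-Gamma(13/4, 861/40)
obs 5: x=-3 → posterior Inverse-Gamma(15/4, 1181/40)
obs 6: x=3 → posterior Inverse-Gamma(17/4, 1261/40)
obs 7: x=-7 → posterior Inverse-Gamma(19/4, 2541/40)
obs 8: x=-3/4 → posterior Inverse-Gamma(21/4, 10409/160)
obs 9: x=-1 → posterior Inverse-Gamma(23/4, 10729/160)
obs 10: x=0 → posterior Inverse-Gamma(25/4, 10809/160)

k = 3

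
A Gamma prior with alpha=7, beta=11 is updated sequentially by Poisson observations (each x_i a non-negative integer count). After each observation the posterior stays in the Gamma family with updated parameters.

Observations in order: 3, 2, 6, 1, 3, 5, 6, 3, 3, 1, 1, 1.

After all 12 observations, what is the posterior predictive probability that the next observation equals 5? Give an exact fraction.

118646827338591204994441547687449717713068823315040937561969737/4117710931598219652333647207479569652650985877953664631825235968

obs 1: x=3 → posterior Gamma(10, 12)
obs 2: x=2 → posterior Gamma(12, 13)
obs 3: x=6 → posterior Gamma(18, 14)
obs 4: x=1 → posterior Gamma(19, 15)
obs 5: x=3 → posterior Gamma(22, 16)
obs 6: x=5 → posterior Gamma(27, 17)
obs 7: x=6 → posterior Gamma(33, 18)
obs 8: x=3 → posterior Gamma(36, 19)
obs 9: x=3 → posterior Gamma(39, 20)
obs 10: x=1 → posterior Gamma(40, 21)
obs 11: x=1 → posterior Gamma(41, 22)
obs 12: x=1 → posterior Gamma(42, 23)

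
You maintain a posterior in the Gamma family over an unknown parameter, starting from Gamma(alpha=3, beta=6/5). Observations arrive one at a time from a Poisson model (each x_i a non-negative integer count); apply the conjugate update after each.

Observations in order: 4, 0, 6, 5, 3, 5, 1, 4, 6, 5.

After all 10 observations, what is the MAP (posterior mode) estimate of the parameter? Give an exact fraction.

205/56

obs 1: x=4 → posterior Gamma(7, 11/5)
obs 2: x=0 → posterior Gamma(7, 16/5)
obs 3: x=6 → posterior Gamma(13, 21/5)
obs 4: x=5 → posterior Gamma(18, 26/5)
obs 5: x=3 → posterior Gamma(21, 31/5)
obs 6: x=5 → posterior Gamma(26, 36/5)
obs 7: x=1 → posterior Gamma(27, 41/5)
obs 8: x=4 → posterior Gamma(31, 46/5)
obs 9: x=6 → posterior Gamma(37, 51/5)
obs 10: x=5 → posterior Gamma(42, 56/5)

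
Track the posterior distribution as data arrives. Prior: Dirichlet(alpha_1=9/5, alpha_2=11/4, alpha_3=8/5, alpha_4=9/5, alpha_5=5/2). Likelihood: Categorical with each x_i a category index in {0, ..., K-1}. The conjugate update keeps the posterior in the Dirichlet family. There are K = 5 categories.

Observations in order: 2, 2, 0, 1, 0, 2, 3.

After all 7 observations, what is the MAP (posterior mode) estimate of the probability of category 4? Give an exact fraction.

10/83

obs 1: x=2 → posterior Dirichlet(9/5, 11/4, 13/5, 9/5, 5/2)
obs 2: x=2 → posterior Dirichlet(9/5, 11/4, 18/5, 9/5, 5/2)
obs 3: x=0 → posterior Dirichlet(14/5, 11/4, 18/5, 9/5, 5/2)
obs 4: x=1 → posterior Dirichlet(14/5, 15/4, 18/5, 9/5, 5/2)
obs 5: x=0 → posterior Dirichlet(19/5, 15/4, 18/5, 9/5, 5/2)
obs 6: x=2 → posterior Dirichlet(19/5, 15/4, 23/5, 9/5, 5/2)
obs 7: x=3 → posterior Dirichlet(19/5, 15/4, 23/5, 14/5, 5/2)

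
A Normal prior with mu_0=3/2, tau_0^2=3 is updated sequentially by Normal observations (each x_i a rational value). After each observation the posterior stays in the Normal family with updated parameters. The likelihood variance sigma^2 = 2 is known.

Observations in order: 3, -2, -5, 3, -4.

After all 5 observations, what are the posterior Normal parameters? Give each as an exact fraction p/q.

mu_0=-12/17, tau_0^2=6/17

obs 1: x=3 → posterior Normal(12/5, 6/5)
obs 2: x=-2 → posterior Normal(3/4, 3/4)
obs 3: x=-5 → posterior Normal(-9/11, 6/11)
obs 4: x=3 → posterior Normal(0, 3/7)
obs 5: x=-4 → posterior Normal(-12/17, 6/17)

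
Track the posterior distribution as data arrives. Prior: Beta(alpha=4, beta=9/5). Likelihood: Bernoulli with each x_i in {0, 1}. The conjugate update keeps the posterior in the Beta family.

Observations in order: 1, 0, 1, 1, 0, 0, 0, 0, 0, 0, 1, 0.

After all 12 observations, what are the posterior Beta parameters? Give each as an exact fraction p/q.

obs 1: x=1 → posterior Beta(5, 9/5)
obs 2: x=0 → posterior Beta(5, 14/5)
obs 3: x=1 → posterior Beta(6, 14/5)
obs 4: x=1 → posterior Beta(7, 14/5)
obs 5: x=0 → posterior Beta(7, 19/5)
obs 6: x=0 → posterior Beta(7, 24/5)
obs 7: x=0 → posterior Beta(7, 29/5)
obs 8: x=0 → posterior Beta(7, 34/5)
obs 9: x=0 → posterior Beta(7, 39/5)
obs 10: x=0 → posterior Beta(7, 44/5)
obs 11: x=1 → posterior Beta(8, 44/5)
obs 12: x=0 → posterior Beta(8, 49/5)

alpha=8, beta=49/5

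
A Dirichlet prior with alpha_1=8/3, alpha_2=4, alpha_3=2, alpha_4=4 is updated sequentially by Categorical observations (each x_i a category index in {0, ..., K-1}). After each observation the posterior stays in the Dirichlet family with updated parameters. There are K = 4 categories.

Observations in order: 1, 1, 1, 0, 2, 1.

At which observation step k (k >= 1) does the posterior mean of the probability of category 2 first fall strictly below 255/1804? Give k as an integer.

k = 2

obs 1: x=1 → posterior Dirichlet(8/3, 5, 2, 4)
obs 2: x=1 → posterior Dirichlet(8/3, 6, 2, 4)
obs 3: x=1 → posterior Dirichlet(8/3, 7, 2, 4)
obs 4: x=0 → posterior Dirichlet(11/3, 7, 2, 4)
obs 5: x=2 → posterior Dirichlet(11/3, 7, 3, 4)
obs 6: x=1 → posterior Dirichlet(11/3, 8, 3, 4)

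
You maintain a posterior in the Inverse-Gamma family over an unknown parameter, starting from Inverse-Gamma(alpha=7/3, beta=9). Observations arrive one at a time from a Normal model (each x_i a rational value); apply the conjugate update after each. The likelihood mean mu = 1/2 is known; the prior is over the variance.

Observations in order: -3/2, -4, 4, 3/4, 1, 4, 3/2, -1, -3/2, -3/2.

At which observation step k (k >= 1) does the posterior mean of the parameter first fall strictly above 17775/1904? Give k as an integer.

k = 3

obs 1: x=-3/2 → posterior Inverse-Gamma(17/6, 11)
obs 2: x=-4 → posterior Inverse-Gamma(10/3, 169/8)
obs 3: x=4 → posterior Inverse-Gamma(23/6, 109/4)
obs 4: x=3/4 → posterior Inverse-Gamma(13/3, 873/32)
obs 5: x=1 → posterior Inverse-Gamma(29/6, 877/32)
obs 6: x=4 → posterior Inverse-Gamma(16/3, 1073/32)
obs 7: x=3/2 → posterior Inverse-Gamma(35/6, 1089/32)
obs 8: x=-1 → posterior Inverse-Gamma(19/3, 1125/32)
obs 9: x=-3/2 → posterior Inverse-Gamma(41/6, 1189/32)
obs 10: x=-3/2 → posterior Inverse-Gamma(22/3, 1253/32)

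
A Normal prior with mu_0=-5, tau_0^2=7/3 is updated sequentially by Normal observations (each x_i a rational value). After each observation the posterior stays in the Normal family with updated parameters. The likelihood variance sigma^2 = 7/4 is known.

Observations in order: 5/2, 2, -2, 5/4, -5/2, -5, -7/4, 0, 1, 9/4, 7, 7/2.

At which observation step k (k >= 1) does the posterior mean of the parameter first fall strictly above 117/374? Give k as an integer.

k = 12

obs 1: x=5/2 → posterior Normal(-5/7, 1)
obs 2: x=2 → posterior Normal(3/11, 7/11)
obs 3: x=-2 → posterior Normal(-1/3, 7/15)
obs 4: x=5/4 → posterior Normal(0, 7/19)
obs 5: x=-5/2 → posterior Normal(-10/23, 7/23)
obs 6: x=-5 → posterior Normal(-10/9, 7/27)
obs 7: x=-7/4 → posterior Normal(-37/31, 7/31)
obs 8: x=0 → posterior Normal(-37/35, 1/5)
obs 9: x=1 → posterior Normal(-11/13, 7/39)
obs 10: x=9/4 → posterior Normal(-24/43, 7/43)
obs 11: x=7 → posterior Normal(4/47, 7/47)
obs 12: x=7/2 → posterior Normal(6/17, 7/51)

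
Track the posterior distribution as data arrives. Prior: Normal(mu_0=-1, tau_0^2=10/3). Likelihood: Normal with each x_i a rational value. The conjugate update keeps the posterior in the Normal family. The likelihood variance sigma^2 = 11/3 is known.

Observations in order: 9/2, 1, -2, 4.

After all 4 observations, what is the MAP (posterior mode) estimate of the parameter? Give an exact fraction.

64/51

obs 1: x=9/2 → posterior Normal(34/21, 110/63)
obs 2: x=1 → posterior Normal(44/31, 110/93)
obs 3: x=-2 → posterior Normal(24/41, 110/123)
obs 4: x=4 → posterior Normal(64/51, 110/153)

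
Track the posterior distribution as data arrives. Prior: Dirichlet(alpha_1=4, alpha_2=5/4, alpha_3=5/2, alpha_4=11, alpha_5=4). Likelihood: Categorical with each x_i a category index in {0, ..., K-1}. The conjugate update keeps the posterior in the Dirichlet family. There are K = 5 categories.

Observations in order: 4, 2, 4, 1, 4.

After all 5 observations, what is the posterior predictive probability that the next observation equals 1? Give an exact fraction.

obs 1: x=4 → posterior Dirichlet(4, 5/4, 5/2, 11, 5)
obs 2: x=2 → posterior Dirichlet(4, 5/4, 7/2, 11, 5)
obs 3: x=4 → posterior Dirichlet(4, 5/4, 7/2, 11, 6)
obs 4: x=1 → posterior Dirichlet(4, 9/4, 7/2, 11, 6)
obs 5: x=4 → posterior Dirichlet(4, 9/4, 7/2, 11, 7)

3/37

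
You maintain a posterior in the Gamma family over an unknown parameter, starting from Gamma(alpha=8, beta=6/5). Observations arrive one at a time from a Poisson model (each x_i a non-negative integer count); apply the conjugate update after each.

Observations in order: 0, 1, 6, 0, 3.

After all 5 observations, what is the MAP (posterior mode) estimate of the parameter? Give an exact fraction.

85/31

obs 1: x=0 → posterior Gamma(8, 11/5)
obs 2: x=1 → posterior Gamma(9, 16/5)
obs 3: x=6 → posterior Gamma(15, 21/5)
obs 4: x=0 → posterior Gamma(15, 26/5)
obs 5: x=3 → posterior Gamma(18, 31/5)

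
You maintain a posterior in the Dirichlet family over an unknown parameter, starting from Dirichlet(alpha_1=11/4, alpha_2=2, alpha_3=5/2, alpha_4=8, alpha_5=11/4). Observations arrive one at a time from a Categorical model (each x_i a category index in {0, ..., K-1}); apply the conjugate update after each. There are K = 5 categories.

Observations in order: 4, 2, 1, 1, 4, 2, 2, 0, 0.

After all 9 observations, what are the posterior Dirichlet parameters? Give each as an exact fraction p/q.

alpha_1=19/4, alpha_2=4, alpha_3=11/2, alpha_4=8, alpha_5=19/4

obs 1: x=4 → posterior Dirichlet(11/4, 2, 5/2, 8, 15/4)
obs 2: x=2 → posterior Dirichlet(11/4, 2, 7/2, 8, 15/4)
obs 3: x=1 → posterior Dirichlet(11/4, 3, 7/2, 8, 15/4)
obs 4: x=1 → posterior Dirichlet(11/4, 4, 7/2, 8, 15/4)
obs 5: x=4 → posterior Dirichlet(11/4, 4, 7/2, 8, 19/4)
obs 6: x=2 → posterior Dirichlet(11/4, 4, 9/2, 8, 19/4)
obs 7: x=2 → posterior Dirichlet(11/4, 4, 11/2, 8, 19/4)
obs 8: x=0 → posterior Dirichlet(15/4, 4, 11/2, 8, 19/4)
obs 9: x=0 → posterior Dirichlet(19/4, 4, 11/2, 8, 19/4)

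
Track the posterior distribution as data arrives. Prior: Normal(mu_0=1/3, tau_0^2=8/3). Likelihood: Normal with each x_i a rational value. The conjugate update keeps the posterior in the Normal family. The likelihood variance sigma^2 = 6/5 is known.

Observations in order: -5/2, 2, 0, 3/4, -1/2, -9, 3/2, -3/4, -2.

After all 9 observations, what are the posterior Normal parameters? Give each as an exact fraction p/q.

obs 1: x=-5/2 → posterior Normal(-47/29, 24/29)
obs 2: x=2 → posterior Normal(-1/7, 24/49)
obs 3: x=0 → posterior Normal(-7/69, 8/23)
obs 4: x=3/4 → posterior Normal(8/89, 24/89)
obs 5: x=-1/2 → posterior Normal(-2/109, 24/109)
obs 6: x=-9 → posterior Normal(-182/129, 8/43)
obs 7: x=3/2 → posterior Normal(-152/149, 24/149)
obs 8: x=-3/4 → posterior Normal(-167/169, 24/169)
obs 9: x=-2 → posterior Normal(-23/21, 8/63)

mu_0=-23/21, tau_0^2=8/63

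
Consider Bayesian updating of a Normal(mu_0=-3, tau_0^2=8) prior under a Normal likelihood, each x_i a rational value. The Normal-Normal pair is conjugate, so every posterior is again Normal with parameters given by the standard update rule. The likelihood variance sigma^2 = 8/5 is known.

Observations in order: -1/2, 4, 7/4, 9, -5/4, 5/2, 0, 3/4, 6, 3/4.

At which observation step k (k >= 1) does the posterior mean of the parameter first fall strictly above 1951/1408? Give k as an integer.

obs 1: x=-1/2 → posterior Normal(-11/12, 4/3)
obs 2: x=4 → posterior Normal(29/22, 8/11)
obs 3: x=7/4 → posterior Normal(93/64, 1/2)
obs 4: x=9 → posterior Normal(13/4, 8/21)
obs 5: x=-5/4 → posterior Normal(31/13, 4/13)
obs 6: x=5/2 → posterior Normal(149/62, 8/31)
obs 7: x=0 → posterior Normal(149/72, 2/9)
obs 8: x=3/4 → posterior Normal(313/164, 8/41)
obs 9: x=6 → posterior Normal(433/184, 4/23)
obs 10: x=3/4 → posterior Normal(112/51, 8/51)

k = 3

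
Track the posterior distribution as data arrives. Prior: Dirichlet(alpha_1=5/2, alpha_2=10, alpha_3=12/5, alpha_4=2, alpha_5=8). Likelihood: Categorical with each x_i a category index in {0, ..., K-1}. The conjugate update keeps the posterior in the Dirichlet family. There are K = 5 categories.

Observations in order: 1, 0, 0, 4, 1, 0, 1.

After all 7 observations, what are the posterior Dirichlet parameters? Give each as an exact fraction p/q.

obs 1: x=1 → posterior Dirichlet(5/2, 11, 12/5, 2, 8)
obs 2: x=0 → posterior Dirichlet(7/2, 11, 12/5, 2, 8)
obs 3: x=0 → posterior Dirichlet(9/2, 11, 12/5, 2, 8)
obs 4: x=4 → posterior Dirichlet(9/2, 11, 12/5, 2, 9)
obs 5: x=1 → posterior Dirichlet(9/2, 12, 12/5, 2, 9)
obs 6: x=0 → posterior Dirichlet(11/2, 12, 12/5, 2, 9)
obs 7: x=1 → posterior Dirichlet(11/2, 13, 12/5, 2, 9)

alpha_1=11/2, alpha_2=13, alpha_3=12/5, alpha_4=2, alpha_5=9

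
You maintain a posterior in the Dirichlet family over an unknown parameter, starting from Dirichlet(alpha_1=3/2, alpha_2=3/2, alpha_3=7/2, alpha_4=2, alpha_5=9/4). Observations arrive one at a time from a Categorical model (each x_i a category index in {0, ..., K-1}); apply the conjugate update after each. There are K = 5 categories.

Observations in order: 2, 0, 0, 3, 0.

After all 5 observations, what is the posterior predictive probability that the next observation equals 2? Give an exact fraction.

obs 1: x=2 → posterior Dirichlet(3/2, 3/2, 9/2, 2, 9/4)
obs 2: x=0 → posterior Dirichlet(5/2, 3/2, 9/2, 2, 9/4)
obs 3: x=0 → posterior Dirichlet(7/2, 3/2, 9/2, 2, 9/4)
obs 4: x=3 → posterior Dirichlet(7/2, 3/2, 9/2, 3, 9/4)
obs 5: x=0 → posterior Dirichlet(9/2, 3/2, 9/2, 3, 9/4)

2/7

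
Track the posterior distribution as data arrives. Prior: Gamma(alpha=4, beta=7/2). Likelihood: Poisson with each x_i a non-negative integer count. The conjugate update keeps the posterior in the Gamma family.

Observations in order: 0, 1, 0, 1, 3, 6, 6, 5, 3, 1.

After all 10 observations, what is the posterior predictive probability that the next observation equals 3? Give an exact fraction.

obs 1: x=0 → posterior Gamma(4, 9/2)
obs 2: x=1 → posterior Gamma(5, 11/2)
obs 3: x=0 → posterior Gamma(5, 13/2)
obs 4: x=1 → posterior Gamma(6, 15/2)
obs 5: x=3 → posterior Gamma(9, 17/2)
obs 6: x=6 → posterior Gamma(15, 19/2)
obs 7: x=6 → posterior Gamma(21, 21/2)
obs 8: x=5 → posterior Gamma(26, 23/2)
obs 9: x=3 → posterior Gamma(29, 25/2)
obs 10: x=1 → posterior Gamma(30, 27/2)

346325594381720429059370651985636540852844696320/1816075630094014572464024421543167816955354437789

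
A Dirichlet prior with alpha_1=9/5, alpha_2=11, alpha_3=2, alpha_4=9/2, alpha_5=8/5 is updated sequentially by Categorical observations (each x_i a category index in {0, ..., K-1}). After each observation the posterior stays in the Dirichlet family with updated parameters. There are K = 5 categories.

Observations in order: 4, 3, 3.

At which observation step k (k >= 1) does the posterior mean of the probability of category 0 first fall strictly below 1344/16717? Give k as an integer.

k = 2

obs 1: x=4 → posterior Dirichlet(9/5, 11, 2, 9/2, 13/5)
obs 2: x=3 → posterior Dirichlet(9/5, 11, 2, 11/2, 13/5)
obs 3: x=3 → posterior Dirichlet(9/5, 11, 2, 13/2, 13/5)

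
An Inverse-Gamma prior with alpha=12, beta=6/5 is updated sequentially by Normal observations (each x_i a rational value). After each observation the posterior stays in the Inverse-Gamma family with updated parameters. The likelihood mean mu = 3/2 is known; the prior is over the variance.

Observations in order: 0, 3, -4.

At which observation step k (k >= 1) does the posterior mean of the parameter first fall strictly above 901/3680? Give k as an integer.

obs 1: x=0 → posterior Inverse-Gamma(25/2, 93/40)
obs 2: x=3 → posterior Inverse-Gamma(13, 69/20)
obs 3: x=-4 → posterior Inverse-Gamma(27/2, 743/40)

k = 2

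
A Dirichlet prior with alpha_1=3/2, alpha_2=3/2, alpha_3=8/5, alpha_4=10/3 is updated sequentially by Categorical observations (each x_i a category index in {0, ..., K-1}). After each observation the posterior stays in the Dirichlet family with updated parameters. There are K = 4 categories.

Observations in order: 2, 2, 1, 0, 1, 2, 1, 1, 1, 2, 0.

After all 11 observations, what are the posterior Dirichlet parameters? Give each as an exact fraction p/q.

alpha_1=7/2, alpha_2=13/2, alpha_3=28/5, alpha_4=10/3

obs 1: x=2 → posterior Dirichlet(3/2, 3/2, 13/5, 10/3)
obs 2: x=2 → posterior Dirichlet(3/2, 3/2, 18/5, 10/3)
obs 3: x=1 → posterior Dirichlet(3/2, 5/2, 18/5, 10/3)
obs 4: x=0 → posterior Dirichlet(5/2, 5/2, 18/5, 10/3)
obs 5: x=1 → posterior Dirichlet(5/2, 7/2, 18/5, 10/3)
obs 6: x=2 → posterior Dirichlet(5/2, 7/2, 23/5, 10/3)
obs 7: x=1 → posterior Dirichlet(5/2, 9/2, 23/5, 10/3)
obs 8: x=1 → posterior Dirichlet(5/2, 11/2, 23/5, 10/3)
obs 9: x=1 → posterior Dirichlet(5/2, 13/2, 23/5, 10/3)
obs 10: x=2 → posterior Dirichlet(5/2, 13/2, 28/5, 10/3)
obs 11: x=0 → posterior Dirichlet(7/2, 13/2, 28/5, 10/3)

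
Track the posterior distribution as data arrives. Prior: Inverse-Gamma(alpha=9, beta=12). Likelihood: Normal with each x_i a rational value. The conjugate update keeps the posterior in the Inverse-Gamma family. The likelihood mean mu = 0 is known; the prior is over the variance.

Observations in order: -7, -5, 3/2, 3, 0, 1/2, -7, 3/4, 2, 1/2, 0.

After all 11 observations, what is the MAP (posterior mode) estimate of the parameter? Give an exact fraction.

2613/496

obs 1: x=-7 → posterior Inverse-Gamma(19/2, 73/2)
obs 2: x=-5 → posterior Inverse-Gamma(10, 49)
obs 3: x=3/2 → posterior Inverse-Gamma(21/2, 401/8)
obs 4: x=3 → posterior Inverse-Gamma(11, 437/8)
obs 5: x=0 → posterior Inverse-Gamma(23/2, 437/8)
obs 6: x=1/2 → posterior Inverse-Gamma(12, 219/4)
obs 7: x=-7 → posterior Inverse-Gamma(25/2, 317/4)
obs 8: x=3/4 → posterior Inverse-Gamma(13, 2545/32)
obs 9: x=2 → posterior Inverse-Gamma(27/2, 2609/32)
obs 10: x=1/2 → posterior Inverse-Gamma(14, 2613/32)
obs 11: x=0 → posterior Inverse-Gamma(29/2, 2613/32)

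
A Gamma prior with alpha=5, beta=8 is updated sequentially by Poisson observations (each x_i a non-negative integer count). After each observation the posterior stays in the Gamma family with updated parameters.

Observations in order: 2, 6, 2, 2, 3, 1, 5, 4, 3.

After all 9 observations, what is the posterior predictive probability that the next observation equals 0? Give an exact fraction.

40254497110927943179349807054456171205137/265456074833292280954988944586975024775168

obs 1: x=2 → posterior Gamma(7, 9)
obs 2: x=6 → posterior Gamma(13, 10)
obs 3: x=2 → posterior Gamma(15, 11)
obs 4: x=2 → posterior Gamma(17, 12)
obs 5: x=3 → posterior Gamma(20, 13)
obs 6: x=1 → posterior Gamma(21, 14)
obs 7: x=5 → posterior Gamma(26, 15)
obs 8: x=4 → posterior Gamma(30, 16)
obs 9: x=3 → posterior Gamma(33, 17)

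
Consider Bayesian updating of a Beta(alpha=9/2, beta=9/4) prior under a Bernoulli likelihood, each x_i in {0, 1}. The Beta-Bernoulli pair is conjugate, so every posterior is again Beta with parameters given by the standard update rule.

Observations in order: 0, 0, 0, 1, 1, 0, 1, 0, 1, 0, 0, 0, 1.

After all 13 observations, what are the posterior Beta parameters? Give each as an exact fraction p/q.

obs 1: x=0 → posterior Beta(9/2, 13/4)
obs 2: x=0 → posterior Beta(9/2, 17/4)
obs 3: x=0 → posterior Beta(9/2, 21/4)
obs 4: x=1 → posterior Beta(11/2, 21/4)
obs 5: x=1 → posterior Beta(13/2, 21/4)
obs 6: x=0 → posterior Beta(13/2, 25/4)
obs 7: x=1 → posterior Beta(15/2, 25/4)
obs 8: x=0 → posterior Beta(15/2, 29/4)
obs 9: x=1 → posterior Beta(17/2, 29/4)
obs 10: x=0 → posterior Beta(17/2, 33/4)
obs 11: x=0 → posterior Beta(17/2, 37/4)
obs 12: x=0 → posterior Beta(17/2, 41/4)
obs 13: x=1 → posterior Beta(19/2, 41/4)

alpha=19/2, beta=41/4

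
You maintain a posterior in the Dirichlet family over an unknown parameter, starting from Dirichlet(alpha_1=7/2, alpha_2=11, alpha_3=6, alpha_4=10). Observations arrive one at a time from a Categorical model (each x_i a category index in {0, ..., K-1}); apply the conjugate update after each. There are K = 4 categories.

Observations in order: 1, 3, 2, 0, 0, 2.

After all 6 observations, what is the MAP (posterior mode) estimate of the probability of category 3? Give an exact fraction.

obs 1: x=1 → posterior Dirichlet(7/2, 12, 6, 10)
obs 2: x=3 → posterior Dirichlet(7/2, 12, 6, 11)
obs 3: x=2 → posterior Dirichlet(7/2, 12, 7, 11)
obs 4: x=0 → posterior Dirichlet(9/2, 12, 7, 11)
obs 5: x=0 → posterior Dirichlet(11/2, 12, 7, 11)
obs 6: x=2 → posterior Dirichlet(11/2, 12, 8, 11)

4/13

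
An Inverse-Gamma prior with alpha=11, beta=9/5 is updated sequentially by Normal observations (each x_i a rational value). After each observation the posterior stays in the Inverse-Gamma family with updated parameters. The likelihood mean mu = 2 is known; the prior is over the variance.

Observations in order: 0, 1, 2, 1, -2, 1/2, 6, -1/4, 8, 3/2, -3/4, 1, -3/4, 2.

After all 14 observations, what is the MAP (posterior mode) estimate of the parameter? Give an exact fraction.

8103/3040

obs 1: x=0 → posterior Inverse-Gamma(23/2, 19/5)
obs 2: x=1 → posterior Inverse-Gamma(12, 43/10)
obs 3: x=2 → posterior Inverse-Gamma(25/2, 43/10)
obs 4: x=1 → posterior Inverse-Gamma(13, 24/5)
obs 5: x=-2 → posterior Inverse-Gamma(27/2, 64/5)
obs 6: x=1/2 → posterior Inverse-Gamma(14, 557/40)
obs 7: x=6 → posterior Inverse-Gamma(29/2, 877/40)
obs 8: x=-1/4 → posterior Inverse-Gamma(15, 3913/160)
obs 9: x=8 → posterior Inverse-Gamma(31/2, 6793/160)
obs 10: x=3/2 → posterior Inverse-Gamma(16, 6813/160)
obs 11: x=-3/4 → posterior Inverse-Gamma(33/2, 3709/80)
obs 12: x=1 → posterior Inverse-Gamma(17, 3749/80)
obs 13: x=-3/4 → posterior Inverse-Gamma(35/2, 8103/160)
obs 14: x=2 → posterior Inverse-Gamma(18, 8103/160)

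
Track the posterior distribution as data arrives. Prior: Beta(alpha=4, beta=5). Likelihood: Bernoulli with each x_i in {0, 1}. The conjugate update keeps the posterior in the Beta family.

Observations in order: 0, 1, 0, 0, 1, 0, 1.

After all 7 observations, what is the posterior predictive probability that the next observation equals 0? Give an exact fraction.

obs 1: x=0 → posterior Beta(4, 6)
obs 2: x=1 → posterior Beta(5, 6)
obs 3: x=0 → posterior Beta(5, 7)
obs 4: x=0 → posterior Beta(5, 8)
obs 5: x=1 → posterior Beta(6, 8)
obs 6: x=0 → posterior Beta(6, 9)
obs 7: x=1 → posterior Beta(7, 9)

9/16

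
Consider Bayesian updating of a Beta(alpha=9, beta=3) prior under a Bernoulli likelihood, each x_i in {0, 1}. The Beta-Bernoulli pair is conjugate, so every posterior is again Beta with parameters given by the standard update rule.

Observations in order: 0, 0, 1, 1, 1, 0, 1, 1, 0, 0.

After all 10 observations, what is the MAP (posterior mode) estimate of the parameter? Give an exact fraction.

13/20

obs 1: x=0 → posterior Beta(9, 4)
obs 2: x=0 → posterior Beta(9, 5)
obs 3: x=1 → posterior Beta(10, 5)
obs 4: x=1 → posterior Beta(11, 5)
obs 5: x=1 → posterior Beta(12, 5)
obs 6: x=0 → posterior Beta(12, 6)
obs 7: x=1 → posterior Beta(13, 6)
obs 8: x=1 → posterior Beta(14, 6)
obs 9: x=0 → posterior Beta(14, 7)
obs 10: x=0 → posterior Beta(14, 8)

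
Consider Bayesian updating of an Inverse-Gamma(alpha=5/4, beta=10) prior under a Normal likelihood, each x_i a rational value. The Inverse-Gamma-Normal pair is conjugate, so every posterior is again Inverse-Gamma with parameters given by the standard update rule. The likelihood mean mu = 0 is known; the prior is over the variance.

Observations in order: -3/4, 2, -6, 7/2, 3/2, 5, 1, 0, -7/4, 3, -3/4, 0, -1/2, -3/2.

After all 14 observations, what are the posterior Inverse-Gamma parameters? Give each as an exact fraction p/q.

alpha=33/4, beta=1859/32

obs 1: x=-3/4 → posterior Inverse-Gamma(7/4, 329/32)
obs 2: x=2 → posterior Inverse-Gamma(9/4, 393/32)
obs 3: x=-6 → posterior Inverse-Gamma(11/4, 969/32)
obs 4: x=7/2 → posterior Inverse-Gamma(13/4, 1165/32)
obs 5: x=3/2 → posterior Inverse-Gamma(15/4, 1201/32)
obs 6: x=5 → posterior Inverse-Gamma(17/4, 1601/32)
obs 7: x=1 → posterior Inverse-Gamma(19/4, 1617/32)
obs 8: x=0 → posterior Inverse-Gamma(21/4, 1617/32)
obs 9: x=-7/4 → posterior Inverse-Gamma(23/4, 833/16)
obs 10: x=3 → posterior Inverse-Gamma(25/4, 905/16)
obs 11: x=-3/4 → posterior Inverse-Gamma(27/4, 1819/32)
obs 12: x=0 → posterior Inverse-Gamma(29/4, 1819/32)
obs 13: x=-1/2 → posterior Inverse-Gamma(31/4, 1823/32)
obs 14: x=-3/2 → posterior Inverse-Gamma(33/4, 1859/32)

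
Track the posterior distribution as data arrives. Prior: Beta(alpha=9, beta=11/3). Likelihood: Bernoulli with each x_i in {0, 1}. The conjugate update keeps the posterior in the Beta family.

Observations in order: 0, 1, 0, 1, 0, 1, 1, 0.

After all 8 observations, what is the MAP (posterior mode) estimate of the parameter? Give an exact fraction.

9/14

obs 1: x=0 → posterior Beta(9, 14/3)
obs 2: x=1 → posterior Beta(10, 14/3)
obs 3: x=0 → posterior Beta(10, 17/3)
obs 4: x=1 → posterior Beta(11, 17/3)
obs 5: x=0 → posterior Beta(11, 20/3)
obs 6: x=1 → posterior Beta(12, 20/3)
obs 7: x=1 → posterior Beta(13, 20/3)
obs 8: x=0 → posterior Beta(13, 23/3)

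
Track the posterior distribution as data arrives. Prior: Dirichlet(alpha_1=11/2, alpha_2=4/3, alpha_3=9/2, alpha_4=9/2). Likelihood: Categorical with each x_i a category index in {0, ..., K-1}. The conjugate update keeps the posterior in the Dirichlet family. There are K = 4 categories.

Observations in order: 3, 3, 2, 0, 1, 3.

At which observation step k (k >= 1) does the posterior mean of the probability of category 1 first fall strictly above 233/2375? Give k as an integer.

k = 5

obs 1: x=3 → posterior Dirichlet(11/2, 4/3, 9/2, 11/2)
obs 2: x=3 → posterior Dirichlet(11/2, 4/3, 9/2, 13/2)
obs 3: x=2 → posterior Dirichlet(11/2, 4/3, 11/2, 13/2)
obs 4: x=0 → posterior Dirichlet(13/2, 4/3, 11/2, 13/2)
obs 5: x=1 → posterior Dirichlet(13/2, 7/3, 11/2, 13/2)
obs 6: x=3 → posterior Dirichlet(13/2, 7/3, 11/2, 15/2)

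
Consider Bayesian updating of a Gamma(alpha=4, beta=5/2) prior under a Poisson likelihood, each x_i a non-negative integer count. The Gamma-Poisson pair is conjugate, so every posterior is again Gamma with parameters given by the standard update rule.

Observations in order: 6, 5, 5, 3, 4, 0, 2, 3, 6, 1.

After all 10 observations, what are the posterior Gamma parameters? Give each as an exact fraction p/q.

obs 1: x=6 → posterior Gamma(10, 7/2)
obs 2: x=5 → posterior Gamma(15, 9/2)
obs 3: x=5 → posterior Gamma(20, 11/2)
obs 4: x=3 → posterior Gamma(23, 13/2)
obs 5: x=4 → posterior Gamma(27, 15/2)
obs 6: x=0 → posterior Gamma(27, 17/2)
obs 7: x=2 → posterior Gamma(29, 19/2)
obs 8: x=3 → posterior Gamma(32, 21/2)
obs 9: x=6 → posterior Gamma(38, 23/2)
obs 10: x=1 → posterior Gamma(39, 25/2)

alpha=39, beta=25/2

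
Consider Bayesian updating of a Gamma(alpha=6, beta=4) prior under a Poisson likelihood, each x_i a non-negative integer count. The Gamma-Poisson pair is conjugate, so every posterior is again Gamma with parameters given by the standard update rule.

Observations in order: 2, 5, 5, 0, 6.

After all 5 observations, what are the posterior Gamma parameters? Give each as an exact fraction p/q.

obs 1: x=2 → posterior Gamma(8, 5)
obs 2: x=5 → posterior Gamma(13, 6)
obs 3: x=5 → posterior Gamma(18, 7)
obs 4: x=0 → posterior Gamma(18, 8)
obs 5: x=6 → posterior Gamma(24, 9)

alpha=24, beta=9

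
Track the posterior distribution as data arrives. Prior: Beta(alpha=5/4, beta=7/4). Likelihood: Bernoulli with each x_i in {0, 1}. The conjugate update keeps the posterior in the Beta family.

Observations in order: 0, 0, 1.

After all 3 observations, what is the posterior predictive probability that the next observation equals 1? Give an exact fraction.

3/8

obs 1: x=0 → posterior Beta(5/4, 11/4)
obs 2: x=0 → posterior Beta(5/4, 15/4)
obs 3: x=1 → posterior Beta(9/4, 15/4)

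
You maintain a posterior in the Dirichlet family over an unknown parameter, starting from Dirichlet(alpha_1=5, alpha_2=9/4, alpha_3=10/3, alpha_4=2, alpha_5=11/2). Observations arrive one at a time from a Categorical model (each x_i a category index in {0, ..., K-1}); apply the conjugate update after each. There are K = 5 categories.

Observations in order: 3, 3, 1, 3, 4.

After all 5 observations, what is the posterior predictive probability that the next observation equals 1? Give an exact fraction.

39/277

obs 1: x=3 → posterior Dirichlet(5, 9/4, 10/3, 3, 11/2)
obs 2: x=3 → posterior Dirichlet(5, 9/4, 10/3, 4, 11/2)
obs 3: x=1 → posterior Dirichlet(5, 13/4, 10/3, 4, 11/2)
obs 4: x=3 → posterior Dirichlet(5, 13/4, 10/3, 5, 11/2)
obs 5: x=4 → posterior Dirichlet(5, 13/4, 10/3, 5, 13/2)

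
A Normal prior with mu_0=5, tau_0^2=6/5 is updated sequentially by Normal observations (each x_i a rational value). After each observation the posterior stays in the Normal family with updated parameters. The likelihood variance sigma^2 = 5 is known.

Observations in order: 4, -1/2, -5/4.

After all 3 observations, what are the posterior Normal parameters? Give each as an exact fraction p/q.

obs 1: x=4 → posterior Normal(149/31, 30/31)
obs 2: x=-1/2 → posterior Normal(146/37, 30/37)
obs 3: x=-5/4 → posterior Normal(277/86, 30/43)

mu_0=277/86, tau_0^2=30/43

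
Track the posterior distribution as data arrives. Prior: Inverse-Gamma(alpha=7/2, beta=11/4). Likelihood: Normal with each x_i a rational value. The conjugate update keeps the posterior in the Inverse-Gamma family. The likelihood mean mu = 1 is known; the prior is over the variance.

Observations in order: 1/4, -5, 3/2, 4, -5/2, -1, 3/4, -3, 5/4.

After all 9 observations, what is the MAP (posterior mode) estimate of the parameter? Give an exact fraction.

obs 1: x=1/4 → posterior Inverse-Gamma(4, 97/32)
obs 2: x=-5 → posterior Inverse-Gamma(9/2, 673/32)
obs 3: x=3/2 → posterior Inverse-Gamma(5, 677/32)
obs 4: x=4 → posterior Inverse-Gamma(11/2, 821/32)
obs 5: x=-5/2 → posterior Inverse-Gamma(6, 1017/32)
obs 6: x=-1 → posterior Inverse-Gamma(13/2, 1081/32)
obs 7: x=3/4 → posterior Inverse-Gamma(7, 541/16)
obs 8: x=-3 → posterior Inverse-Gamma(15/2, 669/16)
obs 9: x=5/4 → posterior Inverse-Gamma(8, 1339/32)

1339/288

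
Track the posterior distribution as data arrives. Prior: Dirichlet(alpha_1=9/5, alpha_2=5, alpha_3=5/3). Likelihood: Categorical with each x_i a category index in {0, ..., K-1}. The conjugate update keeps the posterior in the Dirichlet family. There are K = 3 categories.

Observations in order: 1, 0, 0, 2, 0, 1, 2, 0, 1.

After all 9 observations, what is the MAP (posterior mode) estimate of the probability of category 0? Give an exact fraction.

72/217

obs 1: x=1 → posterior Dirichlet(9/5, 6, 5/3)
obs 2: x=0 → posterior Dirichlet(14/5, 6, 5/3)
obs 3: x=0 → posterior Dirichlet(19/5, 6, 5/3)
obs 4: x=2 → posterior Dirichlet(19/5, 6, 8/3)
obs 5: x=0 → posterior Dirichlet(24/5, 6, 8/3)
obs 6: x=1 → posterior Dirichlet(24/5, 7, 8/3)
obs 7: x=2 → posterior Dirichlet(24/5, 7, 11/3)
obs 8: x=0 → posterior Dirichlet(29/5, 7, 11/3)
obs 9: x=1 → posterior Dirichlet(29/5, 8, 11/3)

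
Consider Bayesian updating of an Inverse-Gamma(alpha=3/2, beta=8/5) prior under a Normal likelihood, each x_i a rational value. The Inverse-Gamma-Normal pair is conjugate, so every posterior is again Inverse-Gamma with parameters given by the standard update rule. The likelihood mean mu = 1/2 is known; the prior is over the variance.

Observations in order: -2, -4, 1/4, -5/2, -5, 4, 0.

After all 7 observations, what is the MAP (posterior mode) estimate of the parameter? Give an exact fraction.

6521/960

obs 1: x=-2 → posterior Inverse-Gamma(2, 189/40)
obs 2: x=-4 → posterior Inverse-Gamma(5/2, 297/20)
obs 3: x=1/4 → posterior Inverse-Gamma(3, 2381/160)
obs 4: x=-5/2 → posterior Inverse-Gamma(7/2, 3101/160)
obs 5: x=-5 → posterior Inverse-Gamma(4, 5521/160)
obs 6: x=4 → posterior Inverse-Gamma(9/2, 6501/160)
obs 7: x=0 → posterior Inverse-Gamma(5, 6521/160)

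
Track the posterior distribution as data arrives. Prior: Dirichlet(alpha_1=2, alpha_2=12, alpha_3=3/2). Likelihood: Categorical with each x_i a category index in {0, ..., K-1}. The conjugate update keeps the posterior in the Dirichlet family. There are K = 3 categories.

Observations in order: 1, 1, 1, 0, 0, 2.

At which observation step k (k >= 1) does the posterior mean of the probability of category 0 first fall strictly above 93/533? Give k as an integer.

obs 1: x=1 → posterior Dirichlet(2, 13, 3/2)
obs 2: x=1 → posterior Dirichlet(2, 14, 3/2)
obs 3: x=1 → posterior Dirichlet(2, 15, 3/2)
obs 4: x=0 → posterior Dirichlet(3, 15, 3/2)
obs 5: x=0 → posterior Dirichlet(4, 15, 3/2)
obs 6: x=2 → posterior Dirichlet(4, 15, 5/2)

k = 5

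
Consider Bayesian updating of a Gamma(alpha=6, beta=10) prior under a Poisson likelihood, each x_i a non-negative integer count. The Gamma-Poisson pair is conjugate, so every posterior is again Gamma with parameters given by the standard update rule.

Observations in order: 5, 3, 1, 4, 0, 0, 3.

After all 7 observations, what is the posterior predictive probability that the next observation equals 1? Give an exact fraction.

obs 1: x=5 → posterior Gamma(11, 11)
obs 2: x=3 → posterior Gamma(14, 12)
obs 3: x=1 → posterior Gamma(15, 13)
obs 4: x=4 → posterior Gamma(19, 14)
obs 5: x=0 → posterior Gamma(19, 15)
obs 6: x=0 → posterior Gamma(19, 16)
obs 7: x=3 → posterior Gamma(22, 17)

12920191641732633048714689579/37173856807010963956659388416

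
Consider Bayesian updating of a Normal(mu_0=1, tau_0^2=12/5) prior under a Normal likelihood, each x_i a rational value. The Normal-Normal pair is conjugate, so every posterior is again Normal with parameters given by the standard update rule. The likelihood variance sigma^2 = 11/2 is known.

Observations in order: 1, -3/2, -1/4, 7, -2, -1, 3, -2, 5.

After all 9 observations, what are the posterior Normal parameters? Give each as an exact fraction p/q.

mu_0=277/271, tau_0^2=132/271

obs 1: x=1 → posterior Normal(1, 132/79)
obs 2: x=-3/2 → posterior Normal(43/103, 132/103)
obs 3: x=-1/4 → posterior Normal(37/127, 132/127)
obs 4: x=7 → posterior Normal(205/151, 132/151)
obs 5: x=-2 → posterior Normal(157/175, 132/175)
obs 6: x=-1 → posterior Normal(133/199, 132/199)
obs 7: x=3 → posterior Normal(205/223, 132/223)
obs 8: x=-2 → posterior Normal(157/247, 132/247)
obs 9: x=5 → posterior Normal(277/271, 132/271)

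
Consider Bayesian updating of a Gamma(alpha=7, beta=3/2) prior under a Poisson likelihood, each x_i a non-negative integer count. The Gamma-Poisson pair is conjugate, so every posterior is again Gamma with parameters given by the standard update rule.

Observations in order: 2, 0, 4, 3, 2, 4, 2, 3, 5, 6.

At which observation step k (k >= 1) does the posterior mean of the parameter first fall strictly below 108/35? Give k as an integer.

k = 2

obs 1: x=2 → posterior Gamma(9, 5/2)
obs 2: x=0 → posterior Gamma(9, 7/2)
obs 3: x=4 → posterior Gamma(13, 9/2)
obs 4: x=3 → posterior Gamma(16, 11/2)
obs 5: x=2 → posterior Gamma(18, 13/2)
obs 6: x=4 → posterior Gamma(22, 15/2)
obs 7: x=2 → posterior Gamma(24, 17/2)
obs 8: x=3 → posterior Gamma(27, 19/2)
obs 9: x=5 → posterior Gamma(32, 21/2)
obs 10: x=6 → posterior Gamma(38, 23/2)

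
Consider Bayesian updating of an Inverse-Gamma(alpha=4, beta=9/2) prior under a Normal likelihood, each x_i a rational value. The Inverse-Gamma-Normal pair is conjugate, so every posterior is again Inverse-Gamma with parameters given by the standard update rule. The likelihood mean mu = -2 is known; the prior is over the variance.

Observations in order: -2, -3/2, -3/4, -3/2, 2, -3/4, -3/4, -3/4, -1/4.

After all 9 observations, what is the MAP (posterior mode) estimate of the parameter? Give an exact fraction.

obs 1: x=-2 → posterior Inverse-Gamma(9/2, 9/2)
obs 2: x=-3/2 → posterior Inverse-Gamma(5, 37/8)
obs 3: x=-3/4 → posterior Inverse-Gamma(11/2, 173/32)
obs 4: x=-3/2 → posterior Inverse-Gamma(6, 177/32)
obs 5: x=2 → posterior Inverse-Gamma(13/2, 433/32)
obs 6: x=-3/4 → posterior Inverse-Gamma(7, 229/16)
obs 7: x=-3/4 → posterior Inverse-Gamma(15/2, 483/32)
obs 8: x=-3/4 → posterior Inverse-Gamma(8, 127/8)
obs 9: x=-1/4 → posterior Inverse-Gamma(17/2, 557/32)

557/304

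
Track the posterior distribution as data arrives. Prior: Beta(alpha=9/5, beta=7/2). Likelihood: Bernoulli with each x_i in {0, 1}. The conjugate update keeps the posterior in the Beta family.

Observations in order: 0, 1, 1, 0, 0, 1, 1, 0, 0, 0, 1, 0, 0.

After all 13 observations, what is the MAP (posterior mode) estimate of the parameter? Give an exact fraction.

58/163

obs 1: x=0 → posterior Beta(9/5, 9/2)
obs 2: x=1 → posterior Beta(14/5, 9/2)
obs 3: x=1 → posterior Beta(19/5, 9/2)
obs 4: x=0 → posterior Beta(19/5, 11/2)
obs 5: x=0 → posterior Beta(19/5, 13/2)
obs 6: x=1 → posterior Beta(24/5, 13/2)
obs 7: x=1 → posterior Beta(29/5, 13/2)
obs 8: x=0 → posterior Beta(29/5, 15/2)
obs 9: x=0 → posterior Beta(29/5, 17/2)
obs 10: x=0 → posterior Beta(29/5, 19/2)
obs 11: x=1 → posterior Beta(34/5, 19/2)
obs 12: x=0 → posterior Beta(34/5, 21/2)
obs 13: x=0 → posterior Beta(34/5, 23/2)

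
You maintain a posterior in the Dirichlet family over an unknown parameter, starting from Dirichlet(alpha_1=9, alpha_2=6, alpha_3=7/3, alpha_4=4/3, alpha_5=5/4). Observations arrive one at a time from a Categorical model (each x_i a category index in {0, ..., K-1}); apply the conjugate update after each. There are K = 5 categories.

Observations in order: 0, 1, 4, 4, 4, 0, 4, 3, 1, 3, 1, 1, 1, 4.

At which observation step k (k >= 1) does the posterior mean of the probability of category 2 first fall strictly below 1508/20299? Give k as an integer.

obs 1: x=0 → posterior Dirichlet(10, 6, 7/3, 4/3, 5/4)
obs 2: x=1 → posterior Dirichlet(10, 7, 7/3, 4/3, 5/4)
obs 3: x=4 → posterior Dirichlet(10, 7, 7/3, 4/3, 9/4)
obs 4: x=4 → posterior Dirichlet(10, 7, 7/3, 4/3, 13/4)
obs 5: x=4 → posterior Dirichlet(10, 7, 7/3, 4/3, 17/4)
obs 6: x=0 → posterior Dirichlet(11, 7, 7/3, 4/3, 17/4)
obs 7: x=4 → posterior Dirichlet(11, 7, 7/3, 4/3, 21/4)
obs 8: x=3 → posterior Dirichlet(11, 7, 7/3, 7/3, 21/4)
obs 9: x=1 → posterior Dirichlet(11, 8, 7/3, 7/3, 21/4)
obs 10: x=3 → posterior Dirichlet(11, 8, 7/3, 10/3, 21/4)
obs 11: x=1 → posterior Dirichlet(11, 9, 7/3, 10/3, 21/4)
obs 12: x=1 → posterior Dirichlet(11, 10, 7/3, 10/3, 21/4)
obs 13: x=1 → posterior Dirichlet(11, 11, 7/3, 10/3, 21/4)
obs 14: x=4 → posterior Dirichlet(11, 11, 7/3, 10/3, 25/4)

k = 12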